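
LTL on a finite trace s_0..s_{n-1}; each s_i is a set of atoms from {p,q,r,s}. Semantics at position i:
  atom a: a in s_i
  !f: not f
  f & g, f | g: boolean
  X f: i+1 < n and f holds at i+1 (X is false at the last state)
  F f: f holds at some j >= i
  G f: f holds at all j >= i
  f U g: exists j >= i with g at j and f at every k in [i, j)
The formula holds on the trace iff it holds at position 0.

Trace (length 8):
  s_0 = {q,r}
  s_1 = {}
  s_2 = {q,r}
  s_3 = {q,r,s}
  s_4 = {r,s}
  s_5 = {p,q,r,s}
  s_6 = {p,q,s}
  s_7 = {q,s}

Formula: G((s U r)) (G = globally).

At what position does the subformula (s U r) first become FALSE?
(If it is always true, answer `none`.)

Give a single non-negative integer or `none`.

Answer: 1

Derivation:
s_0={q,r}: (s U r)=True s=False r=True
s_1={}: (s U r)=False s=False r=False
s_2={q,r}: (s U r)=True s=False r=True
s_3={q,r,s}: (s U r)=True s=True r=True
s_4={r,s}: (s U r)=True s=True r=True
s_5={p,q,r,s}: (s U r)=True s=True r=True
s_6={p,q,s}: (s U r)=False s=True r=False
s_7={q,s}: (s U r)=False s=True r=False
G((s U r)) holds globally = False
First violation at position 1.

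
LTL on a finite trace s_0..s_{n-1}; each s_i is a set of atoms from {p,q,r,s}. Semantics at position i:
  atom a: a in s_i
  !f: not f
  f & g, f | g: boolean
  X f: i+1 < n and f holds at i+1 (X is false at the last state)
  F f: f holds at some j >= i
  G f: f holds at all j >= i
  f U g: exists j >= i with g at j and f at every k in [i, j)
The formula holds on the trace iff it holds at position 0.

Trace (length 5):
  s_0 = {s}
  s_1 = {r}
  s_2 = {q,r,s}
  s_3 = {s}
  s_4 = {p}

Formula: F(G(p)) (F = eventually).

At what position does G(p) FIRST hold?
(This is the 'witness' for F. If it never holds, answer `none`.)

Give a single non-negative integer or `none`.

s_0={s}: G(p)=False p=False
s_1={r}: G(p)=False p=False
s_2={q,r,s}: G(p)=False p=False
s_3={s}: G(p)=False p=False
s_4={p}: G(p)=True p=True
F(G(p)) holds; first witness at position 4.

Answer: 4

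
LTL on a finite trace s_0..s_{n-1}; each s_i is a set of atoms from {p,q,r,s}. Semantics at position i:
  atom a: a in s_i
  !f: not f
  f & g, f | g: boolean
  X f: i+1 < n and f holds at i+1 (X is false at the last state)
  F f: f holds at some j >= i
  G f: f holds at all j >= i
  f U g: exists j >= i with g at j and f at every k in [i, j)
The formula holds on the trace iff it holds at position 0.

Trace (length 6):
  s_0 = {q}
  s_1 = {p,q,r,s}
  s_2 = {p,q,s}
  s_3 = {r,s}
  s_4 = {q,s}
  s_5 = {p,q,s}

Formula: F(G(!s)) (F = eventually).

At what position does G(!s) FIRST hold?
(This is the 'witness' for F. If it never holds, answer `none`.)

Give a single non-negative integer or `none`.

s_0={q}: G(!s)=False !s=True s=False
s_1={p,q,r,s}: G(!s)=False !s=False s=True
s_2={p,q,s}: G(!s)=False !s=False s=True
s_3={r,s}: G(!s)=False !s=False s=True
s_4={q,s}: G(!s)=False !s=False s=True
s_5={p,q,s}: G(!s)=False !s=False s=True
F(G(!s)) does not hold (no witness exists).

Answer: none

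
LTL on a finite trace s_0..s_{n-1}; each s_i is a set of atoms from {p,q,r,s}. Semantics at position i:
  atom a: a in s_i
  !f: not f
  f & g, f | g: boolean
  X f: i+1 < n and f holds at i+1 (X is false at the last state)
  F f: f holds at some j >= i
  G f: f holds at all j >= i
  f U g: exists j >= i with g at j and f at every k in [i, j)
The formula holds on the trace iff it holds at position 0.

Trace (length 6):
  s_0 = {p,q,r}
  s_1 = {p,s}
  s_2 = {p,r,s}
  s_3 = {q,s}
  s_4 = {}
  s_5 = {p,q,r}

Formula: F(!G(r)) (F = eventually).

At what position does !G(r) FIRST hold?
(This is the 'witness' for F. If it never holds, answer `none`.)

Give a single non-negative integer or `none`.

Answer: 0

Derivation:
s_0={p,q,r}: !G(r)=True G(r)=False r=True
s_1={p,s}: !G(r)=True G(r)=False r=False
s_2={p,r,s}: !G(r)=True G(r)=False r=True
s_3={q,s}: !G(r)=True G(r)=False r=False
s_4={}: !G(r)=True G(r)=False r=False
s_5={p,q,r}: !G(r)=False G(r)=True r=True
F(!G(r)) holds; first witness at position 0.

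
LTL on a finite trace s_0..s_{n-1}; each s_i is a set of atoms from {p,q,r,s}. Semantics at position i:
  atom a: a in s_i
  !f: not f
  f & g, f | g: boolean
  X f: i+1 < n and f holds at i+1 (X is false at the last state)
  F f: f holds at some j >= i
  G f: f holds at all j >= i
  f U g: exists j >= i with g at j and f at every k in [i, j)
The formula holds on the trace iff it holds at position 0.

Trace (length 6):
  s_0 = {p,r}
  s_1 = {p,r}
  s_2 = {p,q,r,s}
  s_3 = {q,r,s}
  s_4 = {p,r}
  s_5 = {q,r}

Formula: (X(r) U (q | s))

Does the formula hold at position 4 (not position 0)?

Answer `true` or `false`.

s_0={p,r}: (X(r) U (q | s))=True X(r)=True r=True (q | s)=False q=False s=False
s_1={p,r}: (X(r) U (q | s))=True X(r)=True r=True (q | s)=False q=False s=False
s_2={p,q,r,s}: (X(r) U (q | s))=True X(r)=True r=True (q | s)=True q=True s=True
s_3={q,r,s}: (X(r) U (q | s))=True X(r)=True r=True (q | s)=True q=True s=True
s_4={p,r}: (X(r) U (q | s))=True X(r)=True r=True (q | s)=False q=False s=False
s_5={q,r}: (X(r) U (q | s))=True X(r)=False r=True (q | s)=True q=True s=False
Evaluating at position 4: result = True

Answer: true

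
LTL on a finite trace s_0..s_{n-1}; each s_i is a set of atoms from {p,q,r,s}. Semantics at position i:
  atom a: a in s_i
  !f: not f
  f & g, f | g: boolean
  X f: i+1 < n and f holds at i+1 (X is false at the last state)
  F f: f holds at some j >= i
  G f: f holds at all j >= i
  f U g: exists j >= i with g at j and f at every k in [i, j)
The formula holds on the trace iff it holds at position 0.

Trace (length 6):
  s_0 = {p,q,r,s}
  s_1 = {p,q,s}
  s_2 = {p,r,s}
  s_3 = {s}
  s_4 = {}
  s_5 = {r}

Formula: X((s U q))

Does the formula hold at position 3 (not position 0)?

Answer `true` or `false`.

s_0={p,q,r,s}: X((s U q))=True (s U q)=True s=True q=True
s_1={p,q,s}: X((s U q))=False (s U q)=True s=True q=True
s_2={p,r,s}: X((s U q))=False (s U q)=False s=True q=False
s_3={s}: X((s U q))=False (s U q)=False s=True q=False
s_4={}: X((s U q))=False (s U q)=False s=False q=False
s_5={r}: X((s U q))=False (s U q)=False s=False q=False
Evaluating at position 3: result = False

Answer: false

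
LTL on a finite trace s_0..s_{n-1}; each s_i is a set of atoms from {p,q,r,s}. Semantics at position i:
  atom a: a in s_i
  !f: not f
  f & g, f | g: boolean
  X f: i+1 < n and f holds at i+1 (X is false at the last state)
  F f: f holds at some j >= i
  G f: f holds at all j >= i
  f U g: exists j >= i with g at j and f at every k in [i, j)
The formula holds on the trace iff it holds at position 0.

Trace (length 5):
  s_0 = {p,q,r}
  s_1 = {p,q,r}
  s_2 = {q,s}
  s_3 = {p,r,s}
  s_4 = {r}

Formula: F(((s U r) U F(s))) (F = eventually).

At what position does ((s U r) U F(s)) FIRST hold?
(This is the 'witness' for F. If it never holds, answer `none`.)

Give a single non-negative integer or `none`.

s_0={p,q,r}: ((s U r) U F(s))=True (s U r)=True s=False r=True F(s)=True
s_1={p,q,r}: ((s U r) U F(s))=True (s U r)=True s=False r=True F(s)=True
s_2={q,s}: ((s U r) U F(s))=True (s U r)=True s=True r=False F(s)=True
s_3={p,r,s}: ((s U r) U F(s))=True (s U r)=True s=True r=True F(s)=True
s_4={r}: ((s U r) U F(s))=False (s U r)=True s=False r=True F(s)=False
F(((s U r) U F(s))) holds; first witness at position 0.

Answer: 0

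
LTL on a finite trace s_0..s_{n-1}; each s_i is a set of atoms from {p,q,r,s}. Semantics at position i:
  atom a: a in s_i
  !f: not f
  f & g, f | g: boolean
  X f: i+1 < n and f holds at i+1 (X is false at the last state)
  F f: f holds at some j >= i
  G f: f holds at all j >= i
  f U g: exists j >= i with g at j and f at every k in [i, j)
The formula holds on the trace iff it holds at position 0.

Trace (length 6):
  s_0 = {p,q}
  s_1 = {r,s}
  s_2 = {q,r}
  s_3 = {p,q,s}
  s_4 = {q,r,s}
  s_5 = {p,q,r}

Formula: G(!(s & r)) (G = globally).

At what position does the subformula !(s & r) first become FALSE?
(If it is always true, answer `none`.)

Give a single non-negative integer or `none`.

Answer: 1

Derivation:
s_0={p,q}: !(s & r)=True (s & r)=False s=False r=False
s_1={r,s}: !(s & r)=False (s & r)=True s=True r=True
s_2={q,r}: !(s & r)=True (s & r)=False s=False r=True
s_3={p,q,s}: !(s & r)=True (s & r)=False s=True r=False
s_4={q,r,s}: !(s & r)=False (s & r)=True s=True r=True
s_5={p,q,r}: !(s & r)=True (s & r)=False s=False r=True
G(!(s & r)) holds globally = False
First violation at position 1.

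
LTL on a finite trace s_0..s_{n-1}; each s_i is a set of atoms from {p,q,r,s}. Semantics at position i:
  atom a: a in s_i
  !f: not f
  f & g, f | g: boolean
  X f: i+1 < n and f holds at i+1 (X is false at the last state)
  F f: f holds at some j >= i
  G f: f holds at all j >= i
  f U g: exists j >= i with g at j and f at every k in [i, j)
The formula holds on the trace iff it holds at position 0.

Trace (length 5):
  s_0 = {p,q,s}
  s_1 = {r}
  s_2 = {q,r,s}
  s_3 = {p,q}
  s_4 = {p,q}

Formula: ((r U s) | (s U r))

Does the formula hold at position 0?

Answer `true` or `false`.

s_0={p,q,s}: ((r U s) | (s U r))=True (r U s)=True r=False s=True (s U r)=True
s_1={r}: ((r U s) | (s U r))=True (r U s)=True r=True s=False (s U r)=True
s_2={q,r,s}: ((r U s) | (s U r))=True (r U s)=True r=True s=True (s U r)=True
s_3={p,q}: ((r U s) | (s U r))=False (r U s)=False r=False s=False (s U r)=False
s_4={p,q}: ((r U s) | (s U r))=False (r U s)=False r=False s=False (s U r)=False

Answer: true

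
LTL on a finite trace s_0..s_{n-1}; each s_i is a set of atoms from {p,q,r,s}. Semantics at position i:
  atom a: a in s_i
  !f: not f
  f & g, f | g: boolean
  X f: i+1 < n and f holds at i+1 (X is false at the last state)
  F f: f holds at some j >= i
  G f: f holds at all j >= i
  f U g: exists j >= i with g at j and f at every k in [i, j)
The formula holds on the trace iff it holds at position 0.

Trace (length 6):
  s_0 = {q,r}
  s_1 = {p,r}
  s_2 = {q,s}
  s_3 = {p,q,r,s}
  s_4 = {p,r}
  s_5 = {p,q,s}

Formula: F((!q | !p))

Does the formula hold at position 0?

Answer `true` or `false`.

Answer: true

Derivation:
s_0={q,r}: F((!q | !p))=True (!q | !p)=True !q=False q=True !p=True p=False
s_1={p,r}: F((!q | !p))=True (!q | !p)=True !q=True q=False !p=False p=True
s_2={q,s}: F((!q | !p))=True (!q | !p)=True !q=False q=True !p=True p=False
s_3={p,q,r,s}: F((!q | !p))=True (!q | !p)=False !q=False q=True !p=False p=True
s_4={p,r}: F((!q | !p))=True (!q | !p)=True !q=True q=False !p=False p=True
s_5={p,q,s}: F((!q | !p))=False (!q | !p)=False !q=False q=True !p=False p=True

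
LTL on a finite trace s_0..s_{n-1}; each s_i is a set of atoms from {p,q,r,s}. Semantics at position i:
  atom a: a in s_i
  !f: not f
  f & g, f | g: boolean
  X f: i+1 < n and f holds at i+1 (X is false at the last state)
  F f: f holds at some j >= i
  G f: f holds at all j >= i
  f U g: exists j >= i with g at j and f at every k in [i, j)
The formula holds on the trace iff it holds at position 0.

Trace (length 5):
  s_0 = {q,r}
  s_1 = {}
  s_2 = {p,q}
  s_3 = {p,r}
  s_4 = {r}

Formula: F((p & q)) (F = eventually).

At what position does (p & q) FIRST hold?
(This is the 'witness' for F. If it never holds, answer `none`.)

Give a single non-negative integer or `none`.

Answer: 2

Derivation:
s_0={q,r}: (p & q)=False p=False q=True
s_1={}: (p & q)=False p=False q=False
s_2={p,q}: (p & q)=True p=True q=True
s_3={p,r}: (p & q)=False p=True q=False
s_4={r}: (p & q)=False p=False q=False
F((p & q)) holds; first witness at position 2.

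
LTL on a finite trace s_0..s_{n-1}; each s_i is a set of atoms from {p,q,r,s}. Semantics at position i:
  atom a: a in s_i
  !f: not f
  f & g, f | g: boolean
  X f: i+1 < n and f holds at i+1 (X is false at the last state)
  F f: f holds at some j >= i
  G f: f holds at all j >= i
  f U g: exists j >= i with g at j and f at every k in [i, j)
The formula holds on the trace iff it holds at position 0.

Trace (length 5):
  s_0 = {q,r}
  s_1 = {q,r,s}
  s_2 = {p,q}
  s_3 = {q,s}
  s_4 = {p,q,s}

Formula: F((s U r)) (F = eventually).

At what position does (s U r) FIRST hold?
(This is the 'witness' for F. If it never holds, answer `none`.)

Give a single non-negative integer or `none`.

s_0={q,r}: (s U r)=True s=False r=True
s_1={q,r,s}: (s U r)=True s=True r=True
s_2={p,q}: (s U r)=False s=False r=False
s_3={q,s}: (s U r)=False s=True r=False
s_4={p,q,s}: (s U r)=False s=True r=False
F((s U r)) holds; first witness at position 0.

Answer: 0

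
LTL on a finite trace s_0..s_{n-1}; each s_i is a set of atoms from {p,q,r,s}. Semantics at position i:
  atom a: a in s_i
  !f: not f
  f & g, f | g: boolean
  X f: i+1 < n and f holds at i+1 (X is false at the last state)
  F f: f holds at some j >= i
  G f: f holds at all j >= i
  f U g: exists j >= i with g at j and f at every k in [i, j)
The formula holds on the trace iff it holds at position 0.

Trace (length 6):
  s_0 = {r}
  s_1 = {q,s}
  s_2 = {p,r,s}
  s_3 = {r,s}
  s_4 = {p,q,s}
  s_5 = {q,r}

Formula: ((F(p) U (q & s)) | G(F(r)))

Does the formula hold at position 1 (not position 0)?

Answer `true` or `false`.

s_0={r}: ((F(p) U (q & s)) | G(F(r)))=True (F(p) U (q & s))=True F(p)=True p=False (q & s)=False q=False s=False G(F(r))=True F(r)=True r=True
s_1={q,s}: ((F(p) U (q & s)) | G(F(r)))=True (F(p) U (q & s))=True F(p)=True p=False (q & s)=True q=True s=True G(F(r))=True F(r)=True r=False
s_2={p,r,s}: ((F(p) U (q & s)) | G(F(r)))=True (F(p) U (q & s))=True F(p)=True p=True (q & s)=False q=False s=True G(F(r))=True F(r)=True r=True
s_3={r,s}: ((F(p) U (q & s)) | G(F(r)))=True (F(p) U (q & s))=True F(p)=True p=False (q & s)=False q=False s=True G(F(r))=True F(r)=True r=True
s_4={p,q,s}: ((F(p) U (q & s)) | G(F(r)))=True (F(p) U (q & s))=True F(p)=True p=True (q & s)=True q=True s=True G(F(r))=True F(r)=True r=False
s_5={q,r}: ((F(p) U (q & s)) | G(F(r)))=True (F(p) U (q & s))=False F(p)=False p=False (q & s)=False q=True s=False G(F(r))=True F(r)=True r=True
Evaluating at position 1: result = True

Answer: true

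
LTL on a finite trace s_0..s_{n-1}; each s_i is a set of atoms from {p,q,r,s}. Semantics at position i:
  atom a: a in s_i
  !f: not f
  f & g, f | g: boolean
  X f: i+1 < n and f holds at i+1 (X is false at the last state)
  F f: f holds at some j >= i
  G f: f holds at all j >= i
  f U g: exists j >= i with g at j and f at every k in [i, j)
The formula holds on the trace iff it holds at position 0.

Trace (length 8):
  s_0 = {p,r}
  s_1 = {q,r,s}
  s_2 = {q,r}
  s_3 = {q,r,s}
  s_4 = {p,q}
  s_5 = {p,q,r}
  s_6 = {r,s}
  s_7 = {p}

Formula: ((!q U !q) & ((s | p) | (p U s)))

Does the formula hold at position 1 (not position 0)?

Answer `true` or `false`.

Answer: false

Derivation:
s_0={p,r}: ((!q U !q) & ((s | p) | (p U s)))=True (!q U !q)=True !q=True q=False ((s | p) | (p U s))=True (s | p)=True s=False p=True (p U s)=True
s_1={q,r,s}: ((!q U !q) & ((s | p) | (p U s)))=False (!q U !q)=False !q=False q=True ((s | p) | (p U s))=True (s | p)=True s=True p=False (p U s)=True
s_2={q,r}: ((!q U !q) & ((s | p) | (p U s)))=False (!q U !q)=False !q=False q=True ((s | p) | (p U s))=False (s | p)=False s=False p=False (p U s)=False
s_3={q,r,s}: ((!q U !q) & ((s | p) | (p U s)))=False (!q U !q)=False !q=False q=True ((s | p) | (p U s))=True (s | p)=True s=True p=False (p U s)=True
s_4={p,q}: ((!q U !q) & ((s | p) | (p U s)))=False (!q U !q)=False !q=False q=True ((s | p) | (p U s))=True (s | p)=True s=False p=True (p U s)=True
s_5={p,q,r}: ((!q U !q) & ((s | p) | (p U s)))=False (!q U !q)=False !q=False q=True ((s | p) | (p U s))=True (s | p)=True s=False p=True (p U s)=True
s_6={r,s}: ((!q U !q) & ((s | p) | (p U s)))=True (!q U !q)=True !q=True q=False ((s | p) | (p U s))=True (s | p)=True s=True p=False (p U s)=True
s_7={p}: ((!q U !q) & ((s | p) | (p U s)))=True (!q U !q)=True !q=True q=False ((s | p) | (p U s))=True (s | p)=True s=False p=True (p U s)=False
Evaluating at position 1: result = False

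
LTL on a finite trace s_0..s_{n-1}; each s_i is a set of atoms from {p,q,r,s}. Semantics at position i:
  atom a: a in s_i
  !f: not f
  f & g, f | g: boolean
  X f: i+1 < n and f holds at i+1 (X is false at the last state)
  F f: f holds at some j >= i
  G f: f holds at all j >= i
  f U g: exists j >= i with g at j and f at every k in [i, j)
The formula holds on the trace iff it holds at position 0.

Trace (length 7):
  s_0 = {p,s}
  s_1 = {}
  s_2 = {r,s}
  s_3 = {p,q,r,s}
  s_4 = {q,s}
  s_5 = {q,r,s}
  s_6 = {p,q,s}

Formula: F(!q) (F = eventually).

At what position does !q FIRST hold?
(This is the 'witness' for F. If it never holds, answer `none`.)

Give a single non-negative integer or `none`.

Answer: 0

Derivation:
s_0={p,s}: !q=True q=False
s_1={}: !q=True q=False
s_2={r,s}: !q=True q=False
s_3={p,q,r,s}: !q=False q=True
s_4={q,s}: !q=False q=True
s_5={q,r,s}: !q=False q=True
s_6={p,q,s}: !q=False q=True
F(!q) holds; first witness at position 0.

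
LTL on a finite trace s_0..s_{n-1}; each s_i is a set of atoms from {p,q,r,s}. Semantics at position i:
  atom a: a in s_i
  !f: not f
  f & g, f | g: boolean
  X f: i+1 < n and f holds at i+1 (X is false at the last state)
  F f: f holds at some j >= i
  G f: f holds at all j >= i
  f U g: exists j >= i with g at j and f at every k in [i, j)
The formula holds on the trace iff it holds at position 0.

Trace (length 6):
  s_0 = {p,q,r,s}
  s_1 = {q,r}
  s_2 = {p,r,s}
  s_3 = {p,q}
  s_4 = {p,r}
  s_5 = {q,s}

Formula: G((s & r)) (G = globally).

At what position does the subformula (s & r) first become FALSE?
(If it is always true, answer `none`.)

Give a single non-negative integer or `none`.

s_0={p,q,r,s}: (s & r)=True s=True r=True
s_1={q,r}: (s & r)=False s=False r=True
s_2={p,r,s}: (s & r)=True s=True r=True
s_3={p,q}: (s & r)=False s=False r=False
s_4={p,r}: (s & r)=False s=False r=True
s_5={q,s}: (s & r)=False s=True r=False
G((s & r)) holds globally = False
First violation at position 1.

Answer: 1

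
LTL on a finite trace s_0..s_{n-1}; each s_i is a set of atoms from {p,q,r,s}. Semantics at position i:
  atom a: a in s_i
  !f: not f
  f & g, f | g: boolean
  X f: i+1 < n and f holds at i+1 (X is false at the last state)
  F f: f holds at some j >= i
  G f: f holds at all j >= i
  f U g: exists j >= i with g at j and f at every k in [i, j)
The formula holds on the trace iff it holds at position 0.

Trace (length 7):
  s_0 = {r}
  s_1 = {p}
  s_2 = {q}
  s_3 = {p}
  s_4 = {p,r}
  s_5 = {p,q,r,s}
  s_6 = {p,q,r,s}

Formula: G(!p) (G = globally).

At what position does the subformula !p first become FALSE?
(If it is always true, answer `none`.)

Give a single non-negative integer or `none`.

Answer: 1

Derivation:
s_0={r}: !p=True p=False
s_1={p}: !p=False p=True
s_2={q}: !p=True p=False
s_3={p}: !p=False p=True
s_4={p,r}: !p=False p=True
s_5={p,q,r,s}: !p=False p=True
s_6={p,q,r,s}: !p=False p=True
G(!p) holds globally = False
First violation at position 1.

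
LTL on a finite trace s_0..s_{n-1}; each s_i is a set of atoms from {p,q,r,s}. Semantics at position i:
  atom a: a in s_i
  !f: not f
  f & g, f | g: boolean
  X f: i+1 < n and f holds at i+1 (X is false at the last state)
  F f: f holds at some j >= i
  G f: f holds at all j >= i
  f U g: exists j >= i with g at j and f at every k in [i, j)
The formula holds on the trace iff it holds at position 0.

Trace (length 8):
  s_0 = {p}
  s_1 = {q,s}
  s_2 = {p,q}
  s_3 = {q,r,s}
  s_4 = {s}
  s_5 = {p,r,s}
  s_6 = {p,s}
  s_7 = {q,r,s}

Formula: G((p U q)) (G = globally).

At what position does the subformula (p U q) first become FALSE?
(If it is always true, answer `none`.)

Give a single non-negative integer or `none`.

Answer: 4

Derivation:
s_0={p}: (p U q)=True p=True q=False
s_1={q,s}: (p U q)=True p=False q=True
s_2={p,q}: (p U q)=True p=True q=True
s_3={q,r,s}: (p U q)=True p=False q=True
s_4={s}: (p U q)=False p=False q=False
s_5={p,r,s}: (p U q)=True p=True q=False
s_6={p,s}: (p U q)=True p=True q=False
s_7={q,r,s}: (p U q)=True p=False q=True
G((p U q)) holds globally = False
First violation at position 4.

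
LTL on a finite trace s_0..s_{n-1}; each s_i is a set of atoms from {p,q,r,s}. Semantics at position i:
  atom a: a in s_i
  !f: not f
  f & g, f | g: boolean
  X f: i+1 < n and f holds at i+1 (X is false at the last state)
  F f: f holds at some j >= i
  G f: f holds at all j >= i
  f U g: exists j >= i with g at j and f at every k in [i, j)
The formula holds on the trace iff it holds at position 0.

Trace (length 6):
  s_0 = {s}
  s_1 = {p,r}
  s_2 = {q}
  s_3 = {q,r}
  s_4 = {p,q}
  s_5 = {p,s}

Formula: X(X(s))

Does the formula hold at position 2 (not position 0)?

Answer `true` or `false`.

Answer: false

Derivation:
s_0={s}: X(X(s))=False X(s)=False s=True
s_1={p,r}: X(X(s))=False X(s)=False s=False
s_2={q}: X(X(s))=False X(s)=False s=False
s_3={q,r}: X(X(s))=True X(s)=False s=False
s_4={p,q}: X(X(s))=False X(s)=True s=False
s_5={p,s}: X(X(s))=False X(s)=False s=True
Evaluating at position 2: result = False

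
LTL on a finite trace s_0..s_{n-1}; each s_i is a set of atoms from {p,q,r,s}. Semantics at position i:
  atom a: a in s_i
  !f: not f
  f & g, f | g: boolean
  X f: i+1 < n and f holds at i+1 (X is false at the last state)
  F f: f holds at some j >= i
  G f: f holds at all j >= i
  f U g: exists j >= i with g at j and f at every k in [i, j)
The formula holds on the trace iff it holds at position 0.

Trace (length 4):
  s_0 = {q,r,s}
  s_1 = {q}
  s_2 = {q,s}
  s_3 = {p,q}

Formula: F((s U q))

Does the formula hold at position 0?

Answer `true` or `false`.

s_0={q,r,s}: F((s U q))=True (s U q)=True s=True q=True
s_1={q}: F((s U q))=True (s U q)=True s=False q=True
s_2={q,s}: F((s U q))=True (s U q)=True s=True q=True
s_3={p,q}: F((s U q))=True (s U q)=True s=False q=True

Answer: true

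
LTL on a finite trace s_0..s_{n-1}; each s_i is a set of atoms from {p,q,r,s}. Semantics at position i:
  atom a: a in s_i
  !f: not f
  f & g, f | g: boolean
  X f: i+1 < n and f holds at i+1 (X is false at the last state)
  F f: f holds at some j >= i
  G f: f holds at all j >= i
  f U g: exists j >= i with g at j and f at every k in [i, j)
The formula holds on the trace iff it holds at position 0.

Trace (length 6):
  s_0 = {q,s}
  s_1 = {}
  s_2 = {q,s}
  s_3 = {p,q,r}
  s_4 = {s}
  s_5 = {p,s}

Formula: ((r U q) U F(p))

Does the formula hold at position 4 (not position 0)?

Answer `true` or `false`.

Answer: true

Derivation:
s_0={q,s}: ((r U q) U F(p))=True (r U q)=True r=False q=True F(p)=True p=False
s_1={}: ((r U q) U F(p))=True (r U q)=False r=False q=False F(p)=True p=False
s_2={q,s}: ((r U q) U F(p))=True (r U q)=True r=False q=True F(p)=True p=False
s_3={p,q,r}: ((r U q) U F(p))=True (r U q)=True r=True q=True F(p)=True p=True
s_4={s}: ((r U q) U F(p))=True (r U q)=False r=False q=False F(p)=True p=False
s_5={p,s}: ((r U q) U F(p))=True (r U q)=False r=False q=False F(p)=True p=True
Evaluating at position 4: result = True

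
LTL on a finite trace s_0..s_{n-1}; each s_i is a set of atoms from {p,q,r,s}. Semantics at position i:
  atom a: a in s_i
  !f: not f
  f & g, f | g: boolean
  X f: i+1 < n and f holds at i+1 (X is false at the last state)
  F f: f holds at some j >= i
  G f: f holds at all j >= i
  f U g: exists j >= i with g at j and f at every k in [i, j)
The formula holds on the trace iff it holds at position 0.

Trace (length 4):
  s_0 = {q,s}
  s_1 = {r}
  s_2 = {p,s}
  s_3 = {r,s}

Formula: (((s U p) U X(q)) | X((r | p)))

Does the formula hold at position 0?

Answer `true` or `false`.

s_0={q,s}: (((s U p) U X(q)) | X((r | p)))=True ((s U p) U X(q))=False (s U p)=False s=True p=False X(q)=False q=True X((r | p))=True (r | p)=False r=False
s_1={r}: (((s U p) U X(q)) | X((r | p)))=True ((s U p) U X(q))=False (s U p)=False s=False p=False X(q)=False q=False X((r | p))=True (r | p)=True r=True
s_2={p,s}: (((s U p) U X(q)) | X((r | p)))=True ((s U p) U X(q))=False (s U p)=True s=True p=True X(q)=False q=False X((r | p))=True (r | p)=True r=False
s_3={r,s}: (((s U p) U X(q)) | X((r | p)))=False ((s U p) U X(q))=False (s U p)=False s=True p=False X(q)=False q=False X((r | p))=False (r | p)=True r=True

Answer: true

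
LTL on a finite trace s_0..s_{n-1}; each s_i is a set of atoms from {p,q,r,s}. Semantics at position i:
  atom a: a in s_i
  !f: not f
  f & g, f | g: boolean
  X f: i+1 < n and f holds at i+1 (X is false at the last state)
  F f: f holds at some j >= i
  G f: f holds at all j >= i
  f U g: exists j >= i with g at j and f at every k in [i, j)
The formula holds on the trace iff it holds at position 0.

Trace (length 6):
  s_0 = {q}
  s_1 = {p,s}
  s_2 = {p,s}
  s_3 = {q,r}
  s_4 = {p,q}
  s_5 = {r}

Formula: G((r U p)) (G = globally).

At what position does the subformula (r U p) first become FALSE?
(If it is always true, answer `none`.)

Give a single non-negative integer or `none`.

s_0={q}: (r U p)=False r=False p=False
s_1={p,s}: (r U p)=True r=False p=True
s_2={p,s}: (r U p)=True r=False p=True
s_3={q,r}: (r U p)=True r=True p=False
s_4={p,q}: (r U p)=True r=False p=True
s_5={r}: (r U p)=False r=True p=False
G((r U p)) holds globally = False
First violation at position 0.

Answer: 0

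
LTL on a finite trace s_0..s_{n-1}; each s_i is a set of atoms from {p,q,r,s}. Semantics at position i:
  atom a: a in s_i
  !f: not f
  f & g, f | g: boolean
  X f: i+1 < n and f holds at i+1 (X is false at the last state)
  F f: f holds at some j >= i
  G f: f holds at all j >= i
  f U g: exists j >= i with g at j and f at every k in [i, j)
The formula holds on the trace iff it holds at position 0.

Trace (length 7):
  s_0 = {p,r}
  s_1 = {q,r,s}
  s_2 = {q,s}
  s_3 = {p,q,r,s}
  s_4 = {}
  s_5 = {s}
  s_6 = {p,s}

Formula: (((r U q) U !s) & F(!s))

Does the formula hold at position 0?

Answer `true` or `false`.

s_0={p,r}: (((r U q) U !s) & F(!s))=True ((r U q) U !s)=True (r U q)=True r=True q=False !s=True s=False F(!s)=True
s_1={q,r,s}: (((r U q) U !s) & F(!s))=True ((r U q) U !s)=True (r U q)=True r=True q=True !s=False s=True F(!s)=True
s_2={q,s}: (((r U q) U !s) & F(!s))=True ((r U q) U !s)=True (r U q)=True r=False q=True !s=False s=True F(!s)=True
s_3={p,q,r,s}: (((r U q) U !s) & F(!s))=True ((r U q) U !s)=True (r U q)=True r=True q=True !s=False s=True F(!s)=True
s_4={}: (((r U q) U !s) & F(!s))=True ((r U q) U !s)=True (r U q)=False r=False q=False !s=True s=False F(!s)=True
s_5={s}: (((r U q) U !s) & F(!s))=False ((r U q) U !s)=False (r U q)=False r=False q=False !s=False s=True F(!s)=False
s_6={p,s}: (((r U q) U !s) & F(!s))=False ((r U q) U !s)=False (r U q)=False r=False q=False !s=False s=True F(!s)=False

Answer: true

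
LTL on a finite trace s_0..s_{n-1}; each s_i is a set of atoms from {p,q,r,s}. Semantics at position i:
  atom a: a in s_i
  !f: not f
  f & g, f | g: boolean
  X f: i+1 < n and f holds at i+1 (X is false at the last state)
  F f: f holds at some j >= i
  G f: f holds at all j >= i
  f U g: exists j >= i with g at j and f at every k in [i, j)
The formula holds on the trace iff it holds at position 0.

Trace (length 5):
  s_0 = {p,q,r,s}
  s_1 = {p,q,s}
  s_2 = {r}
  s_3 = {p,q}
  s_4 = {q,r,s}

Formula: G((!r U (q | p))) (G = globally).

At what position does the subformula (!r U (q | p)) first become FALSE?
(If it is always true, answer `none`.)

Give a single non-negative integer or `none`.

Answer: 2

Derivation:
s_0={p,q,r,s}: (!r U (q | p))=True !r=False r=True (q | p)=True q=True p=True
s_1={p,q,s}: (!r U (q | p))=True !r=True r=False (q | p)=True q=True p=True
s_2={r}: (!r U (q | p))=False !r=False r=True (q | p)=False q=False p=False
s_3={p,q}: (!r U (q | p))=True !r=True r=False (q | p)=True q=True p=True
s_4={q,r,s}: (!r U (q | p))=True !r=False r=True (q | p)=True q=True p=False
G((!r U (q | p))) holds globally = False
First violation at position 2.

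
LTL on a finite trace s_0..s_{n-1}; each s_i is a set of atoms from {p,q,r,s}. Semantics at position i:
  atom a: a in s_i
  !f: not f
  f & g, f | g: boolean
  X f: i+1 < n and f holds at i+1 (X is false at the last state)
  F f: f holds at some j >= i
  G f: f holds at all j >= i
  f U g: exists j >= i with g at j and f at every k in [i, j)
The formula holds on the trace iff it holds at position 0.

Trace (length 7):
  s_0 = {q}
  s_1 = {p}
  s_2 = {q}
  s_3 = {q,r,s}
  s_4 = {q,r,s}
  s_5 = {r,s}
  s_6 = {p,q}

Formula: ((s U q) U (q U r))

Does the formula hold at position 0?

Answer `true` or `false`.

s_0={q}: ((s U q) U (q U r))=False (s U q)=True s=False q=True (q U r)=False r=False
s_1={p}: ((s U q) U (q U r))=False (s U q)=False s=False q=False (q U r)=False r=False
s_2={q}: ((s U q) U (q U r))=True (s U q)=True s=False q=True (q U r)=True r=False
s_3={q,r,s}: ((s U q) U (q U r))=True (s U q)=True s=True q=True (q U r)=True r=True
s_4={q,r,s}: ((s U q) U (q U r))=True (s U q)=True s=True q=True (q U r)=True r=True
s_5={r,s}: ((s U q) U (q U r))=True (s U q)=True s=True q=False (q U r)=True r=True
s_6={p,q}: ((s U q) U (q U r))=False (s U q)=True s=False q=True (q U r)=False r=False

Answer: false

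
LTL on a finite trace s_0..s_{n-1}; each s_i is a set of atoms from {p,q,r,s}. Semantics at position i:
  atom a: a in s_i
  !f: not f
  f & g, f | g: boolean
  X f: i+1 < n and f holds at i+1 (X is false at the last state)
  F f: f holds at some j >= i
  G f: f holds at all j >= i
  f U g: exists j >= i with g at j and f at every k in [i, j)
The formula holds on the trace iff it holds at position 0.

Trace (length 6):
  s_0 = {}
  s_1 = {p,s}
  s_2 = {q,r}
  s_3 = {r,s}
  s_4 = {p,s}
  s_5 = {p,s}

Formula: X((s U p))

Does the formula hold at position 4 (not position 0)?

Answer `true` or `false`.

Answer: true

Derivation:
s_0={}: X((s U p))=True (s U p)=False s=False p=False
s_1={p,s}: X((s U p))=False (s U p)=True s=True p=True
s_2={q,r}: X((s U p))=True (s U p)=False s=False p=False
s_3={r,s}: X((s U p))=True (s U p)=True s=True p=False
s_4={p,s}: X((s U p))=True (s U p)=True s=True p=True
s_5={p,s}: X((s U p))=False (s U p)=True s=True p=True
Evaluating at position 4: result = True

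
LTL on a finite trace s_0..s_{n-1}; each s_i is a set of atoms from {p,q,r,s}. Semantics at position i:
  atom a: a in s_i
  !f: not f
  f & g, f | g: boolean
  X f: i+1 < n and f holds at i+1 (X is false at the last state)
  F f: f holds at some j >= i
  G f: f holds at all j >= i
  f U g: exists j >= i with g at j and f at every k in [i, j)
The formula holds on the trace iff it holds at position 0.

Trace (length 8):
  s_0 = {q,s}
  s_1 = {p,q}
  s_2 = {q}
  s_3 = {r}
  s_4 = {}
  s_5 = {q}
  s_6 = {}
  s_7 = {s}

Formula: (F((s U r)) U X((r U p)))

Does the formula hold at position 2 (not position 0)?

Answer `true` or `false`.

s_0={q,s}: (F((s U r)) U X((r U p)))=True F((s U r))=True (s U r)=False s=True r=False X((r U p))=True (r U p)=False p=False
s_1={p,q}: (F((s U r)) U X((r U p)))=False F((s U r))=True (s U r)=False s=False r=False X((r U p))=False (r U p)=True p=True
s_2={q}: (F((s U r)) U X((r U p)))=False F((s U r))=True (s U r)=False s=False r=False X((r U p))=False (r U p)=False p=False
s_3={r}: (F((s U r)) U X((r U p)))=False F((s U r))=True (s U r)=True s=False r=True X((r U p))=False (r U p)=False p=False
s_4={}: (F((s U r)) U X((r U p)))=False F((s U r))=False (s U r)=False s=False r=False X((r U p))=False (r U p)=False p=False
s_5={q}: (F((s U r)) U X((r U p)))=False F((s U r))=False (s U r)=False s=False r=False X((r U p))=False (r U p)=False p=False
s_6={}: (F((s U r)) U X((r U p)))=False F((s U r))=False (s U r)=False s=False r=False X((r U p))=False (r U p)=False p=False
s_7={s}: (F((s U r)) U X((r U p)))=False F((s U r))=False (s U r)=False s=True r=False X((r U p))=False (r U p)=False p=False
Evaluating at position 2: result = False

Answer: false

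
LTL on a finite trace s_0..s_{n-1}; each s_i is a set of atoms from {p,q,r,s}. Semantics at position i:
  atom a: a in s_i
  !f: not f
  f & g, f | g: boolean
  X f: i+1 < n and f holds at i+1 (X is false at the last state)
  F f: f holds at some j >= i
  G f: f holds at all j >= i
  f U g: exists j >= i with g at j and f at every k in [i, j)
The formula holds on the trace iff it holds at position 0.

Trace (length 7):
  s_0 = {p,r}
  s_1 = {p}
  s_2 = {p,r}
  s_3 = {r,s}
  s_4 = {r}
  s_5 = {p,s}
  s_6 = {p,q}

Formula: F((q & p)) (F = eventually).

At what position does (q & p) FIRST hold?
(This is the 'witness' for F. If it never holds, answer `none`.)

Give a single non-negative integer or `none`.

Answer: 6

Derivation:
s_0={p,r}: (q & p)=False q=False p=True
s_1={p}: (q & p)=False q=False p=True
s_2={p,r}: (q & p)=False q=False p=True
s_3={r,s}: (q & p)=False q=False p=False
s_4={r}: (q & p)=False q=False p=False
s_5={p,s}: (q & p)=False q=False p=True
s_6={p,q}: (q & p)=True q=True p=True
F((q & p)) holds; first witness at position 6.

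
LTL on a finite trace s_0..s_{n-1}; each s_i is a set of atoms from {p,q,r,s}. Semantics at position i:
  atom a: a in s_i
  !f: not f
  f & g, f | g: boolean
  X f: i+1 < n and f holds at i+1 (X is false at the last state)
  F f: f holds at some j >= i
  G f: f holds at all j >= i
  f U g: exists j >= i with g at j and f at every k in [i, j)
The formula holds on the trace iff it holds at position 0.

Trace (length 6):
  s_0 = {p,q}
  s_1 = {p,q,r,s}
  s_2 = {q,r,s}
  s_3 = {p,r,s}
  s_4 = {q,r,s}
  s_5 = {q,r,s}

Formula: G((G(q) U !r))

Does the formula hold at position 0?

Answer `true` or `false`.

Answer: false

Derivation:
s_0={p,q}: G((G(q) U !r))=False (G(q) U !r)=True G(q)=False q=True !r=True r=False
s_1={p,q,r,s}: G((G(q) U !r))=False (G(q) U !r)=False G(q)=False q=True !r=False r=True
s_2={q,r,s}: G((G(q) U !r))=False (G(q) U !r)=False G(q)=False q=True !r=False r=True
s_3={p,r,s}: G((G(q) U !r))=False (G(q) U !r)=False G(q)=False q=False !r=False r=True
s_4={q,r,s}: G((G(q) U !r))=False (G(q) U !r)=False G(q)=True q=True !r=False r=True
s_5={q,r,s}: G((G(q) U !r))=False (G(q) U !r)=False G(q)=True q=True !r=False r=True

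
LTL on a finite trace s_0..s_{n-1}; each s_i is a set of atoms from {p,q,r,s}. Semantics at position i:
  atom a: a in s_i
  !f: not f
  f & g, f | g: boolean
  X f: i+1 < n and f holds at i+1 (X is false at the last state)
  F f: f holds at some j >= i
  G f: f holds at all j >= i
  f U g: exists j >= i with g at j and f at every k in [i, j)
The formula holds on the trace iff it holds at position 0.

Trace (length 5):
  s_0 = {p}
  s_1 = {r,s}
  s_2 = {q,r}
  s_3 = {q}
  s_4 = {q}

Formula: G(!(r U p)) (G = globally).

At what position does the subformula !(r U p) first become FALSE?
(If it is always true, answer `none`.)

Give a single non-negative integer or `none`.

s_0={p}: !(r U p)=False (r U p)=True r=False p=True
s_1={r,s}: !(r U p)=True (r U p)=False r=True p=False
s_2={q,r}: !(r U p)=True (r U p)=False r=True p=False
s_3={q}: !(r U p)=True (r U p)=False r=False p=False
s_4={q}: !(r U p)=True (r U p)=False r=False p=False
G(!(r U p)) holds globally = False
First violation at position 0.

Answer: 0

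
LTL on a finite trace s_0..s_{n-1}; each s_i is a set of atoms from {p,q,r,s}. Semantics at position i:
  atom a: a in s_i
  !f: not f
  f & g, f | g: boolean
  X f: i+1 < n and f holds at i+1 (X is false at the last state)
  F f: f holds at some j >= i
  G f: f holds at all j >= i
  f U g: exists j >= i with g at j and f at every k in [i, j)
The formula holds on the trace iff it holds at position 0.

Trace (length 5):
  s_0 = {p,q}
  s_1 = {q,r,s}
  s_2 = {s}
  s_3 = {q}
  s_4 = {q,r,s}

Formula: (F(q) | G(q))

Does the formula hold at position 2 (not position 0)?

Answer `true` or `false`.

Answer: true

Derivation:
s_0={p,q}: (F(q) | G(q))=True F(q)=True q=True G(q)=False
s_1={q,r,s}: (F(q) | G(q))=True F(q)=True q=True G(q)=False
s_2={s}: (F(q) | G(q))=True F(q)=True q=False G(q)=False
s_3={q}: (F(q) | G(q))=True F(q)=True q=True G(q)=True
s_4={q,r,s}: (F(q) | G(q))=True F(q)=True q=True G(q)=True
Evaluating at position 2: result = True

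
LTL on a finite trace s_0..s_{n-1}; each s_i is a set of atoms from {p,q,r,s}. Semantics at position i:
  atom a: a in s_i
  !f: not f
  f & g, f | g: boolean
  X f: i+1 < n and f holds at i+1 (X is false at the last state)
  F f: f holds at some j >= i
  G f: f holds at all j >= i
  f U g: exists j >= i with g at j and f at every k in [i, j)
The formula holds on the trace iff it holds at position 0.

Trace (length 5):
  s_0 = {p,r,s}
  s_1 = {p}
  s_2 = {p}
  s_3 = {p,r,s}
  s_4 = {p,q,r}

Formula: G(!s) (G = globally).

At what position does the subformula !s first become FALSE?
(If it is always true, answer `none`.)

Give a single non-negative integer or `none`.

s_0={p,r,s}: !s=False s=True
s_1={p}: !s=True s=False
s_2={p}: !s=True s=False
s_3={p,r,s}: !s=False s=True
s_4={p,q,r}: !s=True s=False
G(!s) holds globally = False
First violation at position 0.

Answer: 0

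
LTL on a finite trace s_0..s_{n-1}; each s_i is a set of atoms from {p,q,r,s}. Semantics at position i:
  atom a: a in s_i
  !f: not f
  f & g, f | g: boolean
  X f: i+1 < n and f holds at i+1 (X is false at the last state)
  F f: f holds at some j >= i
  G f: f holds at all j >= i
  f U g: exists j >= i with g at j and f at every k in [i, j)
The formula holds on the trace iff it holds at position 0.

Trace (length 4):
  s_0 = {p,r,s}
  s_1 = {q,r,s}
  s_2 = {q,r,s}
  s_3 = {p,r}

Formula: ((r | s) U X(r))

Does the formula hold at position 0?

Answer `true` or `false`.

Answer: true

Derivation:
s_0={p,r,s}: ((r | s) U X(r))=True (r | s)=True r=True s=True X(r)=True
s_1={q,r,s}: ((r | s) U X(r))=True (r | s)=True r=True s=True X(r)=True
s_2={q,r,s}: ((r | s) U X(r))=True (r | s)=True r=True s=True X(r)=True
s_3={p,r}: ((r | s) U X(r))=False (r | s)=True r=True s=False X(r)=False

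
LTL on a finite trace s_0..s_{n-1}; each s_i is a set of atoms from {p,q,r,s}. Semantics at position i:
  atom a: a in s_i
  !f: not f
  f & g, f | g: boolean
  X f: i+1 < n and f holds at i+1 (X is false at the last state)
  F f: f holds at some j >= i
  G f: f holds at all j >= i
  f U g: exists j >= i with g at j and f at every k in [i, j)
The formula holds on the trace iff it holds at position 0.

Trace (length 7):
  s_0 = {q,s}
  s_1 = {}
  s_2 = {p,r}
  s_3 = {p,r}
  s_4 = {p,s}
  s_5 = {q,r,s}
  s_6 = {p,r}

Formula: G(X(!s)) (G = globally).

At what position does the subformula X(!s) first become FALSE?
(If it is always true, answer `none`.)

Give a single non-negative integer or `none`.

s_0={q,s}: X(!s)=True !s=False s=True
s_1={}: X(!s)=True !s=True s=False
s_2={p,r}: X(!s)=True !s=True s=False
s_3={p,r}: X(!s)=False !s=True s=False
s_4={p,s}: X(!s)=False !s=False s=True
s_5={q,r,s}: X(!s)=True !s=False s=True
s_6={p,r}: X(!s)=False !s=True s=False
G(X(!s)) holds globally = False
First violation at position 3.

Answer: 3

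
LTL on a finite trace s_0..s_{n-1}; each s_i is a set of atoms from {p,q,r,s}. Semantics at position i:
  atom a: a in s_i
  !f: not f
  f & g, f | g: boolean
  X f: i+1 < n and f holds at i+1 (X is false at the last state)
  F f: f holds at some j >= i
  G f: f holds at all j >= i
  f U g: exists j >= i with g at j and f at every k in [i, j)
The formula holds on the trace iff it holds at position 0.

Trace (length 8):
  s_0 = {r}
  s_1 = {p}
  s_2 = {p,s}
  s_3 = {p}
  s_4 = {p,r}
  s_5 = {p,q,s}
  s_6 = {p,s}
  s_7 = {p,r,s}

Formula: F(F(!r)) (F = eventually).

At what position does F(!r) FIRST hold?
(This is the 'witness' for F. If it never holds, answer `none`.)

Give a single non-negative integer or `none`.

s_0={r}: F(!r)=True !r=False r=True
s_1={p}: F(!r)=True !r=True r=False
s_2={p,s}: F(!r)=True !r=True r=False
s_3={p}: F(!r)=True !r=True r=False
s_4={p,r}: F(!r)=True !r=False r=True
s_5={p,q,s}: F(!r)=True !r=True r=False
s_6={p,s}: F(!r)=True !r=True r=False
s_7={p,r,s}: F(!r)=False !r=False r=True
F(F(!r)) holds; first witness at position 0.

Answer: 0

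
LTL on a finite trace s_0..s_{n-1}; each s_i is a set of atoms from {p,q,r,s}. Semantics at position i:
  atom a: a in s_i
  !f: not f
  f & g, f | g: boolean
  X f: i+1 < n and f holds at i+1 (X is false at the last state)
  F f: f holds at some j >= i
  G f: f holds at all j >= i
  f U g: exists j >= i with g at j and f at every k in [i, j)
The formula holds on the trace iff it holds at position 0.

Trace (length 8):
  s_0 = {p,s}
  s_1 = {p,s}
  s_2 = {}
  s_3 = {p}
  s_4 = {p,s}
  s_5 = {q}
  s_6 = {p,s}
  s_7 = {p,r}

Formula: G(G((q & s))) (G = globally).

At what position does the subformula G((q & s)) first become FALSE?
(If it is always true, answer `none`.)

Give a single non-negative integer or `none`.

Answer: 0

Derivation:
s_0={p,s}: G((q & s))=False (q & s)=False q=False s=True
s_1={p,s}: G((q & s))=False (q & s)=False q=False s=True
s_2={}: G((q & s))=False (q & s)=False q=False s=False
s_3={p}: G((q & s))=False (q & s)=False q=False s=False
s_4={p,s}: G((q & s))=False (q & s)=False q=False s=True
s_5={q}: G((q & s))=False (q & s)=False q=True s=False
s_6={p,s}: G((q & s))=False (q & s)=False q=False s=True
s_7={p,r}: G((q & s))=False (q & s)=False q=False s=False
G(G((q & s))) holds globally = False
First violation at position 0.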